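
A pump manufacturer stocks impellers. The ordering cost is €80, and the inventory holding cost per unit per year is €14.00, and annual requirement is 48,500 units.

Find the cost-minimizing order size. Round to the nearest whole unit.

745 units

EOQ = √(2DS/H) = √(2 × 48,500 × 80 / 14)
    = √(554,285.71) ≈ 744.50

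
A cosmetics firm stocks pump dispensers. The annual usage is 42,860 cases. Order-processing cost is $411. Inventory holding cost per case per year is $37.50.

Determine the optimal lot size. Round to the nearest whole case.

969 cases

2DS/H = 2·42,860·411/37.5 = 939,491.20
EOQ = √939,491.20 ≈ 969.27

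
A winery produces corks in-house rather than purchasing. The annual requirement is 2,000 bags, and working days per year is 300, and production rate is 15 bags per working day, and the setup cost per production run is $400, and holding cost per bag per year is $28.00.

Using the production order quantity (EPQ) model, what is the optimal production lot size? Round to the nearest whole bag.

321 bags

d = 2,000/300 = 6.6667 bags/day;  effective holding cost H(1 − d/p) = 28·(1 − 6.6667/15) = 15.55556
Q* = √(2DS / H_eff) = √(2·2,000·400 / 15.55556) ≈ 320.71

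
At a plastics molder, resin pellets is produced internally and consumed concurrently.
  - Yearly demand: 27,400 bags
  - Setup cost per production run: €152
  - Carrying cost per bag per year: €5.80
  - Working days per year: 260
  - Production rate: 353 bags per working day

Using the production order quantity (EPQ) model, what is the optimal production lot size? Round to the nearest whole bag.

1,431 bags

Daily demand d = 27,400/260 = 105.385; p = 353; 1 − d/p = 0.70146
EPQ = √(2DS / (H(1 − d/p)))
    = √(2 × 27,400 × 152 / (5.8 × 0.70146)) ≈ 1,430.86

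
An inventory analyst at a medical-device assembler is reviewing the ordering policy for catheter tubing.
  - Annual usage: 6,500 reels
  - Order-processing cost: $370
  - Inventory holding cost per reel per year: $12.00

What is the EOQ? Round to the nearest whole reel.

Optimal lot size Q* = (2 × 6,500 × $370 / $12)^½ ≈ 633.11

633 reels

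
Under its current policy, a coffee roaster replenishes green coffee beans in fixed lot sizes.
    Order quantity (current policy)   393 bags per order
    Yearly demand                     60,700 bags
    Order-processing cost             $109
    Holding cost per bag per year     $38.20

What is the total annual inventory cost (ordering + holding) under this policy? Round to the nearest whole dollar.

$24,342

Annual ordering cost = (D/Q)·S = (60,700/393) × 109 = $16,835.37
Annual holding cost  = (Q/2)·H = (393/2) × 38.2 = $7,506.30
Total = $16,835.37 + $7,506.30 = $24,341.67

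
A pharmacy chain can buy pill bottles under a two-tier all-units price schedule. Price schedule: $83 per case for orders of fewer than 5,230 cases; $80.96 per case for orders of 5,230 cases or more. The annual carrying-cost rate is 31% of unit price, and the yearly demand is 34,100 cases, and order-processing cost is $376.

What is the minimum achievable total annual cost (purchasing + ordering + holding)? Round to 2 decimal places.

$2,828,817.77

H₁ = 31%×$83 = $25.7300;  H₂ = 31%×$80.96 = $25.0976
EOQ₁ = √(2×34,100×376/25.7300) = 998.31  (< 5,230, feasible at tier 1)
EOQ₂ = √(2×34,100×376/25.0976) = 1,010.81  (< 5,230 → use Q = 5,230 at tier-2 price)
TC(tier 1 (EOQ₁), Q≈998.3) = $2,855,986.56
TC(tier 2, Q≈5,230.0) = $2,828,817.77
Minimum at tier 2: $2,828,817.77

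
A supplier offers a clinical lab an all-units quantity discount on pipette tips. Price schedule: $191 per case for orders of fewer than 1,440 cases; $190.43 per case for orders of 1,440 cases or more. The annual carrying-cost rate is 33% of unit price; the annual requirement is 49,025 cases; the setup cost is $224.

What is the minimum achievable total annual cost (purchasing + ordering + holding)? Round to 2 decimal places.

$9,388,703.03

H₁ = 33%×$191 = $63.0300;  H₂ = 33%×$190.43 = $62.8419
EOQ₁ = √(2×49,025×224/63.0300) = 590.30  (< 1,440, feasible at tier 1)
EOQ₂ = √(2×49,025×224/62.8419) = 591.18  (< 1,440 → use Q = 1,440 at tier-2 price)
TC(tier 1 (EOQ₁), Q≈590.3) = $9,400,981.73
TC(tier 2, Q≈1,440.0) = $9,388,703.03
Minimum at tier 2: $9,388,703.03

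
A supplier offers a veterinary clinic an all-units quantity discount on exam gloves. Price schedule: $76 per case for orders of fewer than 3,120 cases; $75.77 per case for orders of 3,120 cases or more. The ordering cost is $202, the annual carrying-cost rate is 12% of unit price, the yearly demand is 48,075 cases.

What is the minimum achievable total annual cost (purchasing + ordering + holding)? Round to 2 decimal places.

H₁ = 12%×$76 = $9.1200;  H₂ = 12%×$75.77 = $9.0924
EOQ₁ = √(2×48,075×202/9.1200) = 1,459.33  (< 3,120, feasible at tier 1)
EOQ₂ = √(2×48,075×202/9.0924) = 1,461.54  (< 3,120 → use Q = 3,120 at tier-2 price)
TC(tier 1 (EOQ₁), Q≈1,459.3) = $3,667,009.07
TC(tier 2, Q≈3,120.0) = $3,659,939.44
Minimum at tier 2: $3,659,939.44

$3,659,939.44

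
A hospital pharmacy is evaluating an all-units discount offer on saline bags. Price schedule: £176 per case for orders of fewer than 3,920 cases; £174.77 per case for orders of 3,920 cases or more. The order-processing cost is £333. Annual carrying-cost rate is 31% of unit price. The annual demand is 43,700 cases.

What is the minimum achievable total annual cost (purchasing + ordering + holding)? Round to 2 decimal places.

£7,731,048.78

H₁ = 31%×£176 = £54.5600;  H₂ = 31%×£174.77 = £54.1787
EOQ₁ = √(2×43,700×333/54.5600) = 730.37  (< 3,920, feasible at tier 1)
EOQ₂ = √(2×43,700×333/54.1787) = 732.93  (< 3,920 → use Q = 3,920 at tier-2 price)
TC(tier 1 (EOQ₁), Q≈730.4) = £7,731,048.78
TC(tier 2, Q≈3,920.0) = £7,747,351.52
Minimum at tier 1 (EOQ₁): £7,731,048.78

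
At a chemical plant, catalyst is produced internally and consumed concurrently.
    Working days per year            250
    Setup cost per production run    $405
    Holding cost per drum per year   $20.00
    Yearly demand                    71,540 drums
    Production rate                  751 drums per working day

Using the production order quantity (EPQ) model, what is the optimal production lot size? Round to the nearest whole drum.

2,164 drums

Daily demand d = 71,540/250 = 286.160; p = 751; 1 − d/p = 0.61896
EPQ = √(2DS / (H(1 − d/p)))
    = √(2 × 71,540 × 405 / (20 × 0.61896)) ≈ 2,163.57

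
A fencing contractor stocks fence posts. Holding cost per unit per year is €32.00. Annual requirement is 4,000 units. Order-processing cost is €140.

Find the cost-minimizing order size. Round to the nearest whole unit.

187 units

2DS/H = 2·4,000·140/32 = 35,000.00
EOQ = √35,000.00 ≈ 187.08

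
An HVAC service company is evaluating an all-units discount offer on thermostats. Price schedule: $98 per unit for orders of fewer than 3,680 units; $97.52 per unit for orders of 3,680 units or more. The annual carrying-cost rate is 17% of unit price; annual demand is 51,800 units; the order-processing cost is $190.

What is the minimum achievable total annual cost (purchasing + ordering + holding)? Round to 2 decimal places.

H₁ = 17%×$98 = $16.6600;  H₂ = 17%×$97.52 = $16.5784
EOQ₁ = √(2×51,800×190/16.6600) = 1,086.97  (< 3,680, feasible at tier 1)
EOQ₂ = √(2×51,800×190/16.5784) = 1,089.65  (< 3,680 → use Q = 3,680 at tier-2 price)
TC(tier 1 (EOQ₁), Q≈1,087.0) = $5,094,508.99
TC(tier 2, Q≈3,680.0) = $5,084,714.71
Minimum at tier 2: $5,084,714.71

$5,084,714.71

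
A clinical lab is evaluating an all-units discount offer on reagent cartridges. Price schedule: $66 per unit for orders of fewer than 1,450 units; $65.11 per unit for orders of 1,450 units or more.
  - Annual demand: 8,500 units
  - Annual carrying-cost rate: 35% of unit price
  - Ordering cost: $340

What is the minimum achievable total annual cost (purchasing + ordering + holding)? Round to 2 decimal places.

$571,949.77

H₁ = 35%×$66 = $23.1000;  H₂ = 35%×$65.11 = $22.7885
EOQ₁ = √(2×8,500×340/23.1000) = 500.22  (< 1,450, feasible at tier 1)
EOQ₂ = √(2×8,500×340/22.7885) = 503.62  (< 1,450 → use Q = 1,450 at tier-2 price)
TC(tier 1 (EOQ₁), Q≈500.2) = $572,555.00
TC(tier 2, Q≈1,450.0) = $571,949.77
Minimum at tier 2: $571,949.77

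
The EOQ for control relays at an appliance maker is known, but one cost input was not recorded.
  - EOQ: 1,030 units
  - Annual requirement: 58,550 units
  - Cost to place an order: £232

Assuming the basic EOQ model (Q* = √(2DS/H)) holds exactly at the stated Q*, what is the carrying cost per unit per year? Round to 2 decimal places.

£25.61

From Q* = √(2DS/H) ⇒ Q*² = 2DS/H.
H = 2DS / Q² = 2 × 58,550 × 232 / 1,030² = 25.6077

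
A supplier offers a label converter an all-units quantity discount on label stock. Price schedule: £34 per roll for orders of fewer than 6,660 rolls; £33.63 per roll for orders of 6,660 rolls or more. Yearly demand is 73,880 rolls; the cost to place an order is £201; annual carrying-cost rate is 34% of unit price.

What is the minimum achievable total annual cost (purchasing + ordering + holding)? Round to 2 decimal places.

£2,524,890.00

H₁ = 34%×£34 = £11.5600;  H₂ = 34%×£33.63 = £11.4342
EOQ₁ = √(2×73,880×201/11.5600) = 1,602.87  (< 6,660, feasible at tier 1)
EOQ₂ = √(2×73,880×201/11.4342) = 1,611.66  (< 6,660 → use Q = 6,660 at tier-2 price)
TC(tier 1 (EOQ₁), Q≈1,602.9) = £2,530,449.15
TC(tier 2, Q≈6,660.0) = £2,524,890.00
Minimum at tier 2: £2,524,890.00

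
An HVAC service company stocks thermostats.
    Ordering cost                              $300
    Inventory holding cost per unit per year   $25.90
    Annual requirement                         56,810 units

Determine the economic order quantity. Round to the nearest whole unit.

1,147 units

Q* = √(2·D·S / H) = √(2·56,810·300 / 25.9) = √1,316,061.8 ≈ 1,147.20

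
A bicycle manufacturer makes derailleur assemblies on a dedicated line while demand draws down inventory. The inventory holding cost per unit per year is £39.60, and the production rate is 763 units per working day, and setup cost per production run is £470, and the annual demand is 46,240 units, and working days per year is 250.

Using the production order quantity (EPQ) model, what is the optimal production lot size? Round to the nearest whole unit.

Daily demand d = 46,240/250 = 184.960; p = 763; 1 − d/p = 0.75759
EPQ = √(2DS / (H(1 − d/p)))
    = √(2 × 46,240 × 470 / (39.6 × 0.75759)) ≈ 1,203.67

1,204 units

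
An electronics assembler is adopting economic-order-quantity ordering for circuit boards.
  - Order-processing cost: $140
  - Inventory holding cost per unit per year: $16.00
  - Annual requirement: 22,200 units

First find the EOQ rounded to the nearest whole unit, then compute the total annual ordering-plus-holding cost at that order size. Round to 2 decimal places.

$9,972.76

2DS/H = 2·22,200·140/16 = 388,500.00
EOQ = √388,500.00 ≈ 623.30 → Q = 623 units
Ordering: D/Q × S = 22,200/623 × $140 = $4,988.76
Holding:  Q/2 × H = 623/2 × $16 = $4,984.00
Total = $4,988.76 + $4,984.00 = $9,972.76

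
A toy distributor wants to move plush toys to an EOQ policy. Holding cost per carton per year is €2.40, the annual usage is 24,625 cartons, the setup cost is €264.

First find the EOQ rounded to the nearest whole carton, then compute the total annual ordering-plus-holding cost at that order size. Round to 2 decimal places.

EOQ = √(2DS/H) = √(2 × 24,625 × 264 / 2.4)
    = √(5,417,500.00) ≈ 2,327.55 → Q = 2,328 cartons
Orders/yr = 24,625/2,328 = 10.578; ordering cost = 10.578 × €264 = €2,792.53
Average inventory = 2,328/2 = 1164; holding cost = 1164 × €2.4 = €2,793.60
Total = €2,792.53 + €2,793.60 = €5,586.13

€5,586.13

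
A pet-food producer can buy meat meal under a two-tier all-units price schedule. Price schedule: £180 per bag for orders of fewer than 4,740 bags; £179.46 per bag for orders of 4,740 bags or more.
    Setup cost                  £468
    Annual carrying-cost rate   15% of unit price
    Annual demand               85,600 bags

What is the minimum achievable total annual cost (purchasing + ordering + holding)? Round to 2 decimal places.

£15,434,025.68

H₁ = 15%×£180 = £27.0000;  H₂ = 15%×£179.46 = £26.9190
EOQ₁ = √(2×85,600×468/27.0000) = 1,722.63  (< 4,740, feasible at tier 1)
EOQ₂ = √(2×85,600×468/26.9190) = 1,725.22  (< 4,740 → use Q = 4,740 at tier-2 price)
TC(tier 1 (EOQ₁), Q≈1,722.6) = £15,454,511.11
TC(tier 2, Q≈4,740.0) = £15,434,025.68
Minimum at tier 2: £15,434,025.68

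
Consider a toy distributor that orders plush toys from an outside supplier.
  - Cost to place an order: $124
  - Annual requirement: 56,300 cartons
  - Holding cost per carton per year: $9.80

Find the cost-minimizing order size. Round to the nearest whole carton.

1,194 cartons

EOQ = √(2DS/H) = √(2 × 56,300 × 124 / 9.8)
    = √(1,424,734.69) ≈ 1,193.62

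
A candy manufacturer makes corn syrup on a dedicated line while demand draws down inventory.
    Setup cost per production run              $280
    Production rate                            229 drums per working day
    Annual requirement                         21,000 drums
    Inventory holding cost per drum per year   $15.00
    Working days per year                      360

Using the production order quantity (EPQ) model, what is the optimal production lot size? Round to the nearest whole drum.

1,026 drums

d = 21,000/360 = 58.3333 drums/day;  effective holding cost H(1 − d/p) = 15·(1 − 58.3333/229) = 11.17904
Q* = √(2DS / H_eff) = √(2·21,000·280 / 11.17904) ≈ 1,025.66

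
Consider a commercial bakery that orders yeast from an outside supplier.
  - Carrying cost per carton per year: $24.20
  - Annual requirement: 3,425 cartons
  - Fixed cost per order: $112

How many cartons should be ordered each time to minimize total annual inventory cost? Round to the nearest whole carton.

2DS/H = 2·3,425·112/24.2 = 31,702.48
EOQ = √31,702.48 ≈ 178.05

178 cartons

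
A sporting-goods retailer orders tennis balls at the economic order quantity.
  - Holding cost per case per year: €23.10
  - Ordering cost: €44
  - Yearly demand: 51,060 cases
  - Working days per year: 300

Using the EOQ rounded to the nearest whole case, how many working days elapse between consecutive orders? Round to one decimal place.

2.6 days

EOQ = √(2DS/H) = √(2 × 51,060 × 44 / 23.1)
    = √(194,514.29) ≈ 441.04 → Q = 441 cases
Days between orders = 300 / (D/Q) = 300 / 115.782 ≈ 2.591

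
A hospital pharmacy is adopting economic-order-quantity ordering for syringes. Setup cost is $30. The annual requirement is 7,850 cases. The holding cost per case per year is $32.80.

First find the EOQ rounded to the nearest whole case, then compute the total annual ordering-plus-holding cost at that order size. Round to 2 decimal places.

EOQ = √(2DS/H) = √(2 × 7,850 × 30 / 32.8)
    = √(14,359.76) ≈ 119.83 → Q = 120 cases
Annual ordering cost = (D/Q)·S = (7,850/120) × 30 = $1,962.50
Annual holding cost  = (Q/2)·H = (120/2) × 32.8 = $1,968.00
Total = $1,962.50 + $1,968.00 = $3,930.50

$3,930.50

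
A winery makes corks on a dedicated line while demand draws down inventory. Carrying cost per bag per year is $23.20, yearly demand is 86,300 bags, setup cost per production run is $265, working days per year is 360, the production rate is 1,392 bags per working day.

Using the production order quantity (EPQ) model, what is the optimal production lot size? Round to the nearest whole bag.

Daily demand d = 86,300/360 = 239.722; p = 1392; 1 − d/p = 0.82779
EPQ = √(2DS / (H(1 − d/p)))
    = √(2 × 86,300 × 265 / (23.2 × 0.82779)) ≈ 1,543.26

1,543 bags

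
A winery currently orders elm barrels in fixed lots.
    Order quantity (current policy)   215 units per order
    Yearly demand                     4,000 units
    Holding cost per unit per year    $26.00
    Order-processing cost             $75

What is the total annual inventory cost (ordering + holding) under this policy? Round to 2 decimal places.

Orders/yr = 4,000/215 = 18.605; ordering cost = 18.605 × $75 = $1,395.35
Average inventory = 215/2 = 107.5; holding cost = 107.5 × $26 = $2,795.00
Total = $1,395.35 + $2,795.00 = $4,190.35

$4,190.35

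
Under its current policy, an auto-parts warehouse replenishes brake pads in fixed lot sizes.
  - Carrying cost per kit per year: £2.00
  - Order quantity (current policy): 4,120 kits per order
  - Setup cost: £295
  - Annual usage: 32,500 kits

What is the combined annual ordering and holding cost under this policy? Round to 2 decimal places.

Annual ordering cost = (D/Q)·S = (32,500/4,120) × 295 = £2,327.06
Annual holding cost  = (Q/2)·H = (4,120/2) × 2 = £4,120.00
Total = £2,327.06 + £4,120.00 = £6,447.06

£6,447.06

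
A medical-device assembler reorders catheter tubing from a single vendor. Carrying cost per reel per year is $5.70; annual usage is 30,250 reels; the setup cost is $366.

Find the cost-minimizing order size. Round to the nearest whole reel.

1,971 reels

EOQ = √(2DS/H) = √(2 × 30,250 × 366 / 5.7)
    = √(3,884,736.84) ≈ 1,970.97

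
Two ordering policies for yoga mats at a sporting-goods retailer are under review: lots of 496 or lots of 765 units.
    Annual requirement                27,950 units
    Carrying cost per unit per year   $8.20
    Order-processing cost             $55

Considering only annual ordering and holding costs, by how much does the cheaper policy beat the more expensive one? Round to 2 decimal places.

Annual cost at Q: ordering D·S/Q plus holding Q·H/2.
TC(496) = (27,950/496)×55 + (496/2)×8.2 = $5,132.89
TC(765) = (27,950/765)×55 + (765/2)×8.2 = $5,145.98
Lots of 496 are cheaper by $13.08.

$13.08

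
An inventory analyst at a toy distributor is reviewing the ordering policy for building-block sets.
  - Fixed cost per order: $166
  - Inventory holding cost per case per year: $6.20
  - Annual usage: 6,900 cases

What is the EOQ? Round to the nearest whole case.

608 cases

Optimal lot size Q* = (2 × 6,900 × $166 / $6.2)^½ ≈ 607.85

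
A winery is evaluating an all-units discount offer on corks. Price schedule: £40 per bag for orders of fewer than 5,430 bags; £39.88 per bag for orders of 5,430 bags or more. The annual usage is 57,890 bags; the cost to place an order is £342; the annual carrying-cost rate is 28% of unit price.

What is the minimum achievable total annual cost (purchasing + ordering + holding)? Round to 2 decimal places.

£2,336,659.05

H₁ = 28%×£40 = £11.2000;  H₂ = 28%×£39.88 = £11.1664
EOQ₁ = √(2×57,890×342/11.2000) = 1,880.27  (< 5,430, feasible at tier 1)
EOQ₂ = √(2×57,890×342/11.1664) = 1,883.10  (< 5,430 → use Q = 5,430 at tier-2 price)
TC(tier 1 (EOQ₁), Q≈1,880.3) = £2,336,659.05
TC(tier 2, Q≈5,430.0) = £2,342,616.09
Minimum at tier 1 (EOQ₁): £2,336,659.05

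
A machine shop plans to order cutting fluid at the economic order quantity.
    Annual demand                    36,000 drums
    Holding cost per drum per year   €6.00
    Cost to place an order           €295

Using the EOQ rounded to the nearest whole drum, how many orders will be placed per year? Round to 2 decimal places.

Q* = √(2·D·S / H) = √(2·36,000·295 / 6) = √3,540,000.0 ≈ 1,881.49 → Q = 1,881
Orders per year = D/Q = 36,000 / 1,881 = 19.139

19.14 orders per year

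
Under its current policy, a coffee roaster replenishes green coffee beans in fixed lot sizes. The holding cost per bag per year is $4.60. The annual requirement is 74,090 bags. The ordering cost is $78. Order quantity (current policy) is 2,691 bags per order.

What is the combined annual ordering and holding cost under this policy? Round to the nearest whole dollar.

Ordering: D/Q × S = 74,090/2,691 × $78 = $2,147.54
Holding:  Q/2 × H = 2,691/2 × $4.6 = $6,189.30
Total = $2,147.54 + $6,189.30 = $8,336.84

$8,337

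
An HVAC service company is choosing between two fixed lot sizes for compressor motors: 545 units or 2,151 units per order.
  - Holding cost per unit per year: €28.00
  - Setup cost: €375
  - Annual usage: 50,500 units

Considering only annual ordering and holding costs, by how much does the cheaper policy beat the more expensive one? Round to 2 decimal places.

€3,459.66

For each Q, cost = (D/Q)·S + (Q/2)·H.
TC(545) = (50,500/545)×375 + (545/2)×28 = €42,377.71
TC(2,151) = (50,500/2,151)×375 + (2,151/2)×28 = €38,918.04
Cheaper: Q = 2,151.  Difference = €3,459.66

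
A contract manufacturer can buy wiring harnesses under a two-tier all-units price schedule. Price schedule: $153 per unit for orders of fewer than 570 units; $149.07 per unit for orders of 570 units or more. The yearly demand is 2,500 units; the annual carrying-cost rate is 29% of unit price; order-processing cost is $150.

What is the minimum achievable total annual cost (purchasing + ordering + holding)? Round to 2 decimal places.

H₁ = 29%×$153 = $44.3700;  H₂ = 29%×$149.07 = $43.2303
EOQ₁ = √(2×2,500×150/44.3700) = 130.01  (< 570, feasible at tier 1)
EOQ₂ = √(2×2,500×150/43.2303) = 131.72  (< 570 → use Q = 570 at tier-2 price)
TC(tier 1 (EOQ₁), Q≈130.0) = $388,268.67
TC(tier 2, Q≈570.0) = $385,653.53
Minimum at tier 2: $385,653.53

$385,653.53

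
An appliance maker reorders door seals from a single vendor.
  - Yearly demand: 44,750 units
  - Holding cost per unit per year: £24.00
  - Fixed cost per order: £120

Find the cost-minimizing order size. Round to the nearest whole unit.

Optimal lot size Q* = (2 × 44,750 × £120 / £24)^½ ≈ 668.95

669 units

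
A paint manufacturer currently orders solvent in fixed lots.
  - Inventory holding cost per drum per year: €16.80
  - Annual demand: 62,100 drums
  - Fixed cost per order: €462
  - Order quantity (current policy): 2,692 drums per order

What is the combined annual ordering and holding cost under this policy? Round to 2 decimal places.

€33,270.38

Ordering: D/Q × S = 62,100/2,692 × €462 = €10,657.58
Holding:  Q/2 × H = 2,692/2 × €16.8 = €22,612.80
Total = €10,657.58 + €22,612.80 = €33,270.38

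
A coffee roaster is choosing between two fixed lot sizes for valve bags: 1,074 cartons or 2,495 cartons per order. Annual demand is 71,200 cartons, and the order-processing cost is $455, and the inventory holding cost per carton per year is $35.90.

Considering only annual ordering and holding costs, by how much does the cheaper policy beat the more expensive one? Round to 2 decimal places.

For each Q, cost = (D/Q)·S + (Q/2)·H.
TC(1,074) = (71,200/1,074)×455 + (1,074/2)×35.9 = $49,442.17
TC(2,495) = (71,200/2,495)×455 + (2,495/2)×35.9 = $57,769.62
|ΔTC| = |$49,442.17 − $57,769.62| = $8,327.45

$8,327.45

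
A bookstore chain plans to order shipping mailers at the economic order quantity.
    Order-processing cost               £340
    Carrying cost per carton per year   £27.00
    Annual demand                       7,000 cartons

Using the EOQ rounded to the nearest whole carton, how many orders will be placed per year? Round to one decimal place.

16.7 orders per year

Q* = √(2·D·S / H) = √(2·7,000·340 / 27) = √176,296.3 ≈ 419.88 → Q = 420
Orders per year = D/Q = 7,000 / 420 = 16.667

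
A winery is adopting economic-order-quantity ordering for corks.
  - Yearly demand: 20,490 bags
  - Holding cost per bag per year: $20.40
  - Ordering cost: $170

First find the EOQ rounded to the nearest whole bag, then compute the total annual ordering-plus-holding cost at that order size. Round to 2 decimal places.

$11,921.35

2DS/H = 2·20,490·170/20.4 = 341,500.00
EOQ = √341,500.00 ≈ 584.38 → Q = 584 bags
Ordering: D/Q × S = 20,490/584 × $170 = $5,964.55
Holding:  Q/2 × H = 584/2 × $20.4 = $5,956.80
Total = $5,964.55 + $5,956.80 = $11,921.35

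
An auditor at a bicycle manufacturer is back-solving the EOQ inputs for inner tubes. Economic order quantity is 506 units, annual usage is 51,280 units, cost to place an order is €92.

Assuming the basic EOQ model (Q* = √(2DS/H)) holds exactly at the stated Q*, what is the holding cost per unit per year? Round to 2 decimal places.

€36.85

From Q* = √(2DS/H) ⇒ Q*² = 2DS/H.
H = 2DS / Q² = 2 × 51,280 × 92 / 506² = 36.8523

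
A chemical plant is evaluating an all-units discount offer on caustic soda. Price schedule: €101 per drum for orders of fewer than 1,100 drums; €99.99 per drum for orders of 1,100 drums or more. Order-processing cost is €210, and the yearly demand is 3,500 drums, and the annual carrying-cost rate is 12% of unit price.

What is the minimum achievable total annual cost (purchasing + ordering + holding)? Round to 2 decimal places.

€357,232.52

H₁ = 12%×€101 = €12.1200;  H₂ = 12%×€99.99 = €11.9988
EOQ₁ = √(2×3,500×210/12.1200) = 348.26  (< 1,100, feasible at tier 1)
EOQ₂ = √(2×3,500×210/11.9988) = 350.02  (< 1,100 → use Q = 1,100 at tier-2 price)
TC(tier 1 (EOQ₁), Q≈348.3) = €357,720.95
TC(tier 2, Q≈1,100.0) = €357,232.52
Minimum at tier 2: €357,232.52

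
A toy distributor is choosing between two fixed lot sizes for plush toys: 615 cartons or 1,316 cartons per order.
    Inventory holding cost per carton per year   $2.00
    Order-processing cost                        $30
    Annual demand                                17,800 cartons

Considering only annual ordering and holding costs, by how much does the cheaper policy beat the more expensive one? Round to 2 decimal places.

$238.48

TC(Q) = (D/Q)S + (Q/2)H
TC(615) = (17,800/615)×30 + (615/2)×2 = $1,483.29
TC(1,316) = (17,800/1,316)×30 + (1,316/2)×2 = $1,721.78
|ΔTC| = |$1,483.29 − $1,721.78| = $238.48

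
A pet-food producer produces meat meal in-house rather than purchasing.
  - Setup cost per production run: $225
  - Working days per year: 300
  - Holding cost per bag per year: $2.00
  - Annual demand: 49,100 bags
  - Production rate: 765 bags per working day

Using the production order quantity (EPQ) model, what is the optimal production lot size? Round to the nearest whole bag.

d = 49,100/300 = 163.6667 bags/day;  effective holding cost H(1 − d/p) = 2·(1 − 163.6667/765) = 1.57211
Q* = √(2DS / H_eff) = √(2·49,100·225 / 1.57211) ≈ 3,748.91

3,749 bags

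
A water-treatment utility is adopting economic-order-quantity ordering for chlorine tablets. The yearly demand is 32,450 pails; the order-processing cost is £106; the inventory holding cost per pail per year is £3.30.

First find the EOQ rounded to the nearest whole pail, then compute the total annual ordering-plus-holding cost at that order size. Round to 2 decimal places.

£4,764.66

Q* = √(2·D·S / H) = √(2·32,450·106 / 3.3) = √2,084,666.7 ≈ 1,443.84 → Q = 1,444 pails
Annual ordering cost = (D/Q)·S = (32,450/1,444) × 106 = £2,382.06
Annual holding cost  = (Q/2)·H = (1,444/2) × 3.3 = £2,382.60
Total = £2,382.06 + £2,382.60 = £4,764.66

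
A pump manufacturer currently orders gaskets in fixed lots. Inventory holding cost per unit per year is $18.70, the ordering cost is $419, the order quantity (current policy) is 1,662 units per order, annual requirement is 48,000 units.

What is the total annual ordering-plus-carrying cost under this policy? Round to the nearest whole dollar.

Annual ordering cost = (D/Q)·S = (48,000/1,662) × 419 = $12,101.08
Annual holding cost  = (Q/2)·H = (1,662/2) × 18.7 = $15,539.70
Total = $12,101.08 + $15,539.70 = $27,640.78

$27,641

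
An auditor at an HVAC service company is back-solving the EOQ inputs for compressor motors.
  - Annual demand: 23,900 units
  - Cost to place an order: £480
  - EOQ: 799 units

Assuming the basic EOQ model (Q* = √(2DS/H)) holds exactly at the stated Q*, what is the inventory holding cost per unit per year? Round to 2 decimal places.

From Q* = √(2DS/H) ⇒ Q*² = 2DS/H.
H = 2DS / Q² = 2 × 23,900 × 480 / 799² = 35.9398

£35.94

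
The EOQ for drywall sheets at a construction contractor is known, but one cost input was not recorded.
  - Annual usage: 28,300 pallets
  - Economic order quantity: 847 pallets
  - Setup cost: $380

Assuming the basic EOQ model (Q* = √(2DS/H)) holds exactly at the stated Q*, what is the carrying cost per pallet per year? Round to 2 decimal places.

EOQ relation: Q² = 2DS/H, so rearrange for the unknown.
H = 2DS / Q² = 2 × 28,300 × 380 / 847² = 29.9801

$29.98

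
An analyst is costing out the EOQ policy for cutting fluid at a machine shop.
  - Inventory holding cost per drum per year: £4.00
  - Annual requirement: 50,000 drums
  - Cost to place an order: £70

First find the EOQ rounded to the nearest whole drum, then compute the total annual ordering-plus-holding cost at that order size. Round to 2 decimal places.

£5,291.50

EOQ = √(2DS/H) = √(2 × 50,000 × 70 / 4)
    = √(1,750,000.00) ≈ 1,322.88 → Q = 1,323 drums
Ordering: D/Q × S = 50,000/1,323 × £70 = £2,645.50
Holding:  Q/2 × H = 1,323/2 × £4 = £2,646.00
Total = £2,645.50 + £2,646.00 = £5,291.50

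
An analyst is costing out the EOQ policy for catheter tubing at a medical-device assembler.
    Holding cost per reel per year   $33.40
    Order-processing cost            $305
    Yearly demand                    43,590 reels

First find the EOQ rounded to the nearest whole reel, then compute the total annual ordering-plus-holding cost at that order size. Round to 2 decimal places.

EOQ = √(2DS/H) = √(2 × 43,590 × 305 / 33.4)
    = √(796,104.79) ≈ 892.25 → Q = 892 reels
Annual ordering cost = (D/Q)·S = (43,590/892) × 305 = $14,904.65
Annual holding cost  = (Q/2)·H = (892/2) × 33.4 = $14,896.40
Total = $14,904.65 + $14,896.40 = $29,801.05

$29,801.05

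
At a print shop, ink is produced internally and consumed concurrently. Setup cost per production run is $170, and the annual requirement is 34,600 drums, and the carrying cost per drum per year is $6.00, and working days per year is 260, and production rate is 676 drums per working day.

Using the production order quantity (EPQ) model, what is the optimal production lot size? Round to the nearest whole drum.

d = 34,600/260 = 133.0769 drums/day;  effective holding cost H(1 − d/p) = 6·(1 − 133.0769/676) = 4.81884
Q* = √(2DS / H_eff) = √(2·34,600·170 / 4.81884) ≈ 1,562.45

1,562 drums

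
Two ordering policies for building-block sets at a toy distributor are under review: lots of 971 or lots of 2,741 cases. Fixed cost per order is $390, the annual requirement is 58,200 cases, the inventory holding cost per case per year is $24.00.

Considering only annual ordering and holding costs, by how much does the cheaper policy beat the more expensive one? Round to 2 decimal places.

For each Q, cost = (D/Q)·S + (Q/2)·H.
TC(971) = (58,200/971)×390 + (971/2)×24 = $35,027.90
TC(2,741) = (58,200/2,741)×390 + (2,741/2)×24 = $41,172.92
Cheaper: Q = 971.  Difference = $6,145.02

$6,145.02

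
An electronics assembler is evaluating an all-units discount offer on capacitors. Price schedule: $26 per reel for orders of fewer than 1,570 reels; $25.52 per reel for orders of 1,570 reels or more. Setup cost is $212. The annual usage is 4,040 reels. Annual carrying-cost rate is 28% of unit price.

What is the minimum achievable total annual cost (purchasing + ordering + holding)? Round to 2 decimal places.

$108,571.34

H₁ = 28%×$26 = $7.2800;  H₂ = 28%×$25.52 = $7.1456
EOQ₁ = √(2×4,040×212/7.2800) = 485.07  (< 1,570, feasible at tier 1)
EOQ₂ = √(2×4,040×212/7.1456) = 489.61  (< 1,570 → use Q = 1,570 at tier-2 price)
TC(tier 1 (EOQ₁), Q≈485.1) = $108,571.34
TC(tier 2, Q≈1,570.0) = $109,255.62
Minimum at tier 1 (EOQ₁): $108,571.34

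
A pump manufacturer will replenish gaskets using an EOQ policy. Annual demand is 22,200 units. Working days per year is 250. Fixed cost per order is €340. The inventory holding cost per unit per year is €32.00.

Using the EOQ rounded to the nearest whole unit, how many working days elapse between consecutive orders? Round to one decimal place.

7.7 days

2DS/H = 2·22,200·340/32 = 471,750.00
EOQ = √471,750.00 ≈ 686.84 → Q = 687 units
Days between orders = 250 / (D/Q) = 250 / 32.314 ≈ 7.736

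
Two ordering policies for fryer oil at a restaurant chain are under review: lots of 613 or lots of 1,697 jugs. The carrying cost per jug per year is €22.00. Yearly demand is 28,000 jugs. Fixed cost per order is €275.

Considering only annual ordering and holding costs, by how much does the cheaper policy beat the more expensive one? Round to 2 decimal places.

€3,900.24

Annual cost at Q: ordering D·S/Q plus holding Q·H/2.
TC(613) = (28,000/613)×275 + (613/2)×22 = €19,304.17
TC(1,697) = (28,000/1,697)×275 + (1,697/2)×22 = €23,204.42
|ΔTC| = |€19,304.17 − €23,204.42| = €3,900.24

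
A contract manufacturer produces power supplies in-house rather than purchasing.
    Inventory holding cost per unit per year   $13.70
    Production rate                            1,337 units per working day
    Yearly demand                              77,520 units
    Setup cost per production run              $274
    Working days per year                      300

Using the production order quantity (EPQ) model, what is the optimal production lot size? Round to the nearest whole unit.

Daily demand d = 77,520/300 = 258.400; p = 1337; 1 − d/p = 0.80673
EPQ = √(2DS / (H(1 − d/p)))
    = √(2 × 77,520 × 274 / (13.7 × 0.80673)) ≈ 1,960.52

1,961 units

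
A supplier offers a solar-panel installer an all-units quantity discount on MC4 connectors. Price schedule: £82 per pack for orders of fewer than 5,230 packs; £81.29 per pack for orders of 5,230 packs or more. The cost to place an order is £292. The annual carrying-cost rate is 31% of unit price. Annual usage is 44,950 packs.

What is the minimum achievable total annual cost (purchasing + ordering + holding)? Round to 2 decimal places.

H₁ = 31%×£82 = £25.4200;  H₂ = 31%×£81.29 = £25.1999
EOQ₁ = √(2×44,950×292/25.4200) = 1,016.21  (< 5,230, feasible at tier 1)
EOQ₂ = √(2×44,950×292/25.1999) = 1,020.64  (< 5,230 → use Q = 5,230 at tier-2 price)
TC(tier 1 (EOQ₁), Q≈1,016.2) = £3,711,732.06
TC(tier 2, Q≈5,230.0) = £3,722,392.88
Minimum at tier 1 (EOQ₁): £3,711,732.06

£3,711,732.06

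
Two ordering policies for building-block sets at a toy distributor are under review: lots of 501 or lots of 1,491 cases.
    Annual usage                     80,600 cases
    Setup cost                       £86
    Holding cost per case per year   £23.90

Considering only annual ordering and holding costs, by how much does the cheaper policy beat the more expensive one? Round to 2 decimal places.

TC(Q) = (D/Q)S + (Q/2)H
TC(501) = (80,600/501)×86 + (501/2)×23.9 = £19,822.48
TC(1,491) = (80,600/1,491)×86 + (1,491/2)×23.9 = £22,466.41
Cheaper: Q = 501.  Difference = £2,643.93

£2,643.93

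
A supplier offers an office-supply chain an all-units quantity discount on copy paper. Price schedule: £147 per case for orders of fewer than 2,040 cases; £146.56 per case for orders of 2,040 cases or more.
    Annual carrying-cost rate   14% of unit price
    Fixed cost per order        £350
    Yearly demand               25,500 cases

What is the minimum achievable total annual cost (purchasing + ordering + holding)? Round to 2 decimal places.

H₁ = 14%×£147 = £20.5800;  H₂ = 14%×£146.56 = £20.5184
EOQ₁ = √(2×25,500×350/20.5800) = 931.31  (< 2,040, feasible at tier 1)
EOQ₂ = √(2×25,500×350/20.5184) = 932.71  (< 2,040 → use Q = 2,040 at tier-2 price)
TC(tier 1 (EOQ₁), Q≈931.3) = £3,767,666.46
TC(tier 2, Q≈2,040.0) = £3,762,583.77
Minimum at tier 2: £3,762,583.77

£3,762,583.77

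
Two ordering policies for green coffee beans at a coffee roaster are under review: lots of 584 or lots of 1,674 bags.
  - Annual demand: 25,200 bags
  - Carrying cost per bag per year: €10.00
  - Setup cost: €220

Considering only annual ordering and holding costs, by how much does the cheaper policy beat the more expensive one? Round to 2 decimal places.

€731.32

TC(Q) = (D/Q)S + (Q/2)H
TC(584) = (25,200/584)×220 + (584/2)×10 = €12,413.15
TC(1,674) = (25,200/1,674)×220 + (1,674/2)×10 = €11,681.83
Lots of 1,674 are cheaper by €731.32.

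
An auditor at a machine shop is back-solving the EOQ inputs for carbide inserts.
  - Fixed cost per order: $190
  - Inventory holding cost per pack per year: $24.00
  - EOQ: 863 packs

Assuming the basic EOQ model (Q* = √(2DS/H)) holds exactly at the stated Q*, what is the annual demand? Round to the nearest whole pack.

47,038 packs per year

EOQ relation: Q² = 2DS/H, so rearrange for the unknown.
D = Q²H / (2S) = 863² × 24 / (2 × 190) = 47,038.04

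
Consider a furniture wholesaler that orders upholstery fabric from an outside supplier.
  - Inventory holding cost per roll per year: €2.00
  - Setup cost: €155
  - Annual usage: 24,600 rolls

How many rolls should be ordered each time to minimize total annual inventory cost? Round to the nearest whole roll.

1,953 rolls

2DS/H = 2·24,600·155/2 = 3,813,000.00
EOQ = √3,813,000.00 ≈ 1,952.69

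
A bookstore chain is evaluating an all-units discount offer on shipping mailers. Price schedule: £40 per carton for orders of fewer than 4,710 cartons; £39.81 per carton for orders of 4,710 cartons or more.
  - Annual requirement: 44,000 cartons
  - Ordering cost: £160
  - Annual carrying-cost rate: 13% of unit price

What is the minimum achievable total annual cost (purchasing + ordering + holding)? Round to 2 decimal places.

H₁ = 13%×£40 = £5.2000;  H₂ = 13%×£39.81 = £5.1753
EOQ₁ = √(2×44,000×160/5.2000) = 1,645.51  (< 4,710, feasible at tier 1)
EOQ₂ = √(2×44,000×160/5.1753) = 1,649.43  (< 4,710 → use Q = 4,710 at tier-2 price)
TC(tier 1 (EOQ₁), Q≈1,645.5) = £1,768,556.63
TC(tier 2, Q≈4,710.0) = £1,765,322.52
Minimum at tier 2: £1,765,322.52

£1,765,322.52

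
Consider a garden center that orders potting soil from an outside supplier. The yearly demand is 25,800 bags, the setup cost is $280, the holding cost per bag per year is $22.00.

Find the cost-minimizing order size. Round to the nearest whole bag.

Optimal lot size Q* = (2 × 25,800 × $280 / $22)^½ ≈ 810.39

810 bags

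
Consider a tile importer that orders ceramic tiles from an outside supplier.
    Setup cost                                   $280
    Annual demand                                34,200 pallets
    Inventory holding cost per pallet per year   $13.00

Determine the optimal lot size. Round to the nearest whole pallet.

2DS/H = 2·34,200·280/13 = 1,473,230.77
EOQ = √1,473,230.77 ≈ 1,213.77

1,214 pallets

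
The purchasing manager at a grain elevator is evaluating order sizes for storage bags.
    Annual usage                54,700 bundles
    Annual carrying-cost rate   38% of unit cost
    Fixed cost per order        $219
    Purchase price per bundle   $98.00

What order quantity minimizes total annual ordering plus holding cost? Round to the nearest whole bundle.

802 bundles

Carrying cost H = $98 × 38% = $37.2400/bundle/yr
EOQ = √(2DS/H) = √(2 × 54,700 × 219 / 37.24)
    = √(643,356.61) ≈ 802.10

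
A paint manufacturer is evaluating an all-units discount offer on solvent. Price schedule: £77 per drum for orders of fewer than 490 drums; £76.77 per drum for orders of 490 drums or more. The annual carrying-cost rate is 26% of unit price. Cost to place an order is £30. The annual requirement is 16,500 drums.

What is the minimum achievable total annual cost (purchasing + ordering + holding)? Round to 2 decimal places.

£1,272,605.45

H₁ = 26%×£77 = £20.0200;  H₂ = 26%×£76.77 = £19.9602
EOQ₁ = √(2×16,500×30/20.0200) = 222.37  (< 490, feasible at tier 1)
EOQ₂ = √(2×16,500×30/19.9602) = 222.71  (< 490 → use Q = 490 at tier-2 price)
TC(tier 1 (EOQ₁), Q≈222.4) = £1,274,951.94
TC(tier 2, Q≈490.0) = £1,272,605.45
Minimum at tier 2: £1,272,605.45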